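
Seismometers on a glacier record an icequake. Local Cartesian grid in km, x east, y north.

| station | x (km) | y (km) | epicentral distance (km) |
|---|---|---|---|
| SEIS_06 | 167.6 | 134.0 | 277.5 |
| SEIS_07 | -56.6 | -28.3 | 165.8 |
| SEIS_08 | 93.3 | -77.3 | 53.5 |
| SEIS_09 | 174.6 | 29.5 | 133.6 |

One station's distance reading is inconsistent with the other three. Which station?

SEIS_09

Solve using three stations at a time. Using SEIS_06, SEIS_07, SEIS_08 (subtract circle equations pairwise → linear system) gives (x, y) ≈ (75.9, -127.9).
Distances from that point to each station vs reported:
  SEIS_06: calculated 277.5 vs reported 277.5 → residual 0.0 km
  SEIS_07: calculated 165.8 vs reported 165.8 → residual 0.0 km
  SEIS_08: calculated 53.5 vs reported 53.5 → residual 0.0 km
  SEIS_09: calculated 185.8 vs reported 133.6 → residual 52.2 km
SEIS_06, SEIS_07, SEIS_08 are mutually consistent (residuals ≈ 0); SEIS_09 is off by 52.2 km.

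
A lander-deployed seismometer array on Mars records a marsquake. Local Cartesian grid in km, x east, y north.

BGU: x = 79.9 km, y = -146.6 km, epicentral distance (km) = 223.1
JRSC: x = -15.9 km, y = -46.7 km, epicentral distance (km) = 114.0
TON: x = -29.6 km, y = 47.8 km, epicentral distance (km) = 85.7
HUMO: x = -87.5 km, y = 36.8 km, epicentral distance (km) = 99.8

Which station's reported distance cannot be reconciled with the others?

TON

Solve using three stations at a time. Using BGU, JRSC, HUMO (subtract circle equations pairwise → linear system) gives (x, y) ≈ (8.1, 64.5).
Distances from that point to each station vs reported:
  BGU: calculated 223.0 vs reported 223.1 → residual 0.1 km
  JRSC: calculated 113.8 vs reported 114.0 → residual 0.2 km
  TON: calculated 41.3 vs reported 85.7 → residual 44.4 km
  HUMO: calculated 99.6 vs reported 99.8 → residual 0.2 km
BGU, JRSC, HUMO are mutually consistent (residuals ≈ 0); TON is off by 44.4 km.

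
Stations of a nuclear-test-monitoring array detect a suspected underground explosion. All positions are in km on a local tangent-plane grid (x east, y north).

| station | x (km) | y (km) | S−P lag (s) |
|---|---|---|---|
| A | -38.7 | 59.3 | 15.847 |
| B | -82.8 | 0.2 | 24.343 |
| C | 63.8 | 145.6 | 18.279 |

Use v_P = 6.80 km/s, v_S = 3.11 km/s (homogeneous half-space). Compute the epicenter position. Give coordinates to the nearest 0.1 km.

Distance from S−P lag: d = Δt · v_P v_S / (v_P − v_S) = Δt · (6.80·3.11)/(6.80−3.11) ≈ 5.7312·Δt.
So d_A = 90.82, d_B = 139.51, d_C = 104.76 km.
Circle about each station: (x + 38.7)² + (y − 59.3)² = 90.82²; (x + 82.8)² + (y − 0.2)² = 139.51²; (x − 63.8)² + (y − 145.6)² = 104.76².
Subtracting pairs of circle equations eliminates x²+y² and gives linear equations (the radical axes):
-88.2 x − 118.2 y = -9373.07
205.0 x + 172.6 y = 17529.23
Solving the 2×2 system: x ≈ 50.4, y ≈ 41.7 km.
Check against A (with the unrounded x, y): √((x + 38.7)²+(y − 59.3)²) = 90.85 ≈ 90.82 km. ✓

x ≈ 50.4 km, y ≈ 41.7 km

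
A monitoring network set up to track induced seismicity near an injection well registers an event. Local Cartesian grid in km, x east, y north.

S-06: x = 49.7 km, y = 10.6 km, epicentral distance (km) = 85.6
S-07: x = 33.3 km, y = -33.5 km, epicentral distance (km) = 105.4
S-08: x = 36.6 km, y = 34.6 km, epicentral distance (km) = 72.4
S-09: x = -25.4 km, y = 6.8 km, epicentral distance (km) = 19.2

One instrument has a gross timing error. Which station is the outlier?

S-07

Solve using three stations at a time. Using S-06, S-08, S-09 (subtract circle equations pairwise → linear system) gives (x, y) ≈ (-34.9, 23.4).
Distances from that point to each station vs reported:
  S-06: calculated 85.6 vs reported 85.6 → residual 0.0 km
  S-07: calculated 88.9 vs reported 105.4 → residual 16.5 km
  S-08: calculated 72.4 vs reported 72.4 → residual 0.0 km
  S-09: calculated 19.2 vs reported 19.2 → residual 0.0 km
S-06, S-08, S-09 are mutually consistent (residuals ≈ 0); S-07 is off by 16.5 km.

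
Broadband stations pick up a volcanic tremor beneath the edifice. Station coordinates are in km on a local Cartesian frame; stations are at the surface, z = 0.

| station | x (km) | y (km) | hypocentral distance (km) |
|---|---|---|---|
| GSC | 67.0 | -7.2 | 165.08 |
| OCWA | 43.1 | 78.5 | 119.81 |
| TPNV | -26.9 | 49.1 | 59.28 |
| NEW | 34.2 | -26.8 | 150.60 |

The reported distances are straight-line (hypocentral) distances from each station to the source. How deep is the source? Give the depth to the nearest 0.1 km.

25.1 km

Each station gives a sphere (x−x_i)² + (y−y_i)² + z² = d_i² (stations at z=0).
Subtracting the GSC sphere from OCWA and TPNV: z² cancels, leaving linear equations in x and y:
-47.8 x + 171.4 y = 16375.99
-187.8 x + 112.6 y = 22330.87
Solving: x ≈ -73.996, y ≈ 74.907 km (keep extra digits for the depth step; rounded: -74.0, 74.9).
Then from the GSC sphere: z² = 165.08² − (x − 67.0)² − (y + 7.2)² with x = -73.996, y = 74.907, so z ≈ 25.099 ≈ 25.1 km.
Check against NEW (with the unrounded solution): distance 150.60 ≈ 150.60 km. ✓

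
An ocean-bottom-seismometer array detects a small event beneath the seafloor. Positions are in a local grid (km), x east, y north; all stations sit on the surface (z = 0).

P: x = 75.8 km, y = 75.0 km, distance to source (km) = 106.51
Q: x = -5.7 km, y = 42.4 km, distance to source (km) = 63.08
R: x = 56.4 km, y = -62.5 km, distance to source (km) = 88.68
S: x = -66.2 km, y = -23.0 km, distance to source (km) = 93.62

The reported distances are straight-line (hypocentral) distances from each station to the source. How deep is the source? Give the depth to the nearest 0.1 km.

Each station gives a sphere (x−x_i)² + (y−y_i)² + z² = d_i² (stations at z=0).
Subtracting the P sphere from Q and R: z² cancels, leaving linear equations in x and y:
-163.0 x − 65.2 y = -2175.10
-38.8 x − 275.0 y = -803.19
Solving: x ≈ 12.904, y ≈ 1.100 km (keep extra digits for the depth step; rounded: 12.9, 1.1).
Then from the P sphere: z² = 106.51² − (x − 75.8)² − (y − 75.0)² with x = 12.904, y = 1.100, so z ≈ 43.901 ≈ 43.9 km.

depth ≈ 43.9 km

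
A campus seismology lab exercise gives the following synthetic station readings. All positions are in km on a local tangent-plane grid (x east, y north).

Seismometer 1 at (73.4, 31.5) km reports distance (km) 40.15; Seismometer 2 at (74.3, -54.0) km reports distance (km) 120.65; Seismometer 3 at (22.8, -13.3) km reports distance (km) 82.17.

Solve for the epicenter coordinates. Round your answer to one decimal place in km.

(50.1, 64.2)

Circle about each station: (x − 73.4)² + (y − 31.5)² = 40.15²; (x − 74.3)² + (y + 54.0)² = 120.65²; (x − 22.8)² + (y + 13.3)² = 82.17².
Subtracting pairs of circle equations eliminates x²+y² and gives linear equations (the radical axes):
1.8 x − 171.0 y = -10887.72
-101.2 x − 89.6 y = -10822.97
Solving the 2×2 system: x ≈ 50.1, y ≈ 64.2 km.
Check against Seismometer 1 (with the unrounded x, y): √((x − 73.4)²+(y − 31.5)²) = 40.15 ≈ 40.15 km. ✓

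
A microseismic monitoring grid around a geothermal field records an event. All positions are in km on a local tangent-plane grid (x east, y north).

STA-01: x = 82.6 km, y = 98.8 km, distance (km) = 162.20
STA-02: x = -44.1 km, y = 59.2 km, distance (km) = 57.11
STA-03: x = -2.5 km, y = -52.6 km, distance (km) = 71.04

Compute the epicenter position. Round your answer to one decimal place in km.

(-47.7, 2.2)

Circle about each station: (x − 82.6)² + (y − 98.8)² = 162.20²; (x + 44.1)² + (y − 59.2)² = 57.11²; (x + 2.5)² + (y + 52.6)² = 71.04².
Subtracting the STA-01 equation from the STA-02 and STA-03 equations removes the quadratic terms:
-253.4 x − 79.2 y = 11912.54
-170.2 x − 302.8 y = 7450.97
Solving the 2×2 system: x ≈ -47.7, y ≈ 2.2 km.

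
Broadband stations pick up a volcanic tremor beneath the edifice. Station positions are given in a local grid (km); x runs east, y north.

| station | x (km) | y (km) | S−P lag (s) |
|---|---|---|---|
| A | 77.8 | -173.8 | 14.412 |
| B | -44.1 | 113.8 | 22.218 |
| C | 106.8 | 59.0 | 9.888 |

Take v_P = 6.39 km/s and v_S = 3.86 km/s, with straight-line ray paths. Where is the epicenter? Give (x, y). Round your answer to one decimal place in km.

Distance from S−P lag: d = Δt · v_P v_S / (v_P − v_S) = Δt · (6.39·3.86)/(6.39−3.86) ≈ 9.7492·Δt.
So d_A = 140.51, d_B = 216.61, d_C = 96.40 km.
Circle about each station: (x − 77.8)² + (y + 173.8)² = 140.51²; (x + 44.1)² + (y − 113.8)² = 216.61²; (x − 106.8)² + (y − 59.0)² = 96.40².
Subtracting the A equation from the B and C equations removes the quadratic terms:
-243.8 x + 575.2 y = -48540.86
58.0 x + 465.6 y = -10921.94
Solving the 2×2 system: x ≈ 111.1, y ≈ -37.3 km.
Check against A (with the unrounded x, y): √((x − 77.8)²+(y + 173.8)²) = 140.51 ≈ 140.51 km. ✓

x ≈ 111.1 km, y ≈ -37.3 km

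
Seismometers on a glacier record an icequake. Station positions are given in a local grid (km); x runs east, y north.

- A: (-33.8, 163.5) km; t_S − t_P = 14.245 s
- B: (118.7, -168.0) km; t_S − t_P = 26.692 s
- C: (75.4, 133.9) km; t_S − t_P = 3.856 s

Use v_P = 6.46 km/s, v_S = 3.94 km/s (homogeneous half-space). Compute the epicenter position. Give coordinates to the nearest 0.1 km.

(95.6, 100.6)

Distance from S−P lag: d = Δt · v_P v_S / (v_P − v_S) = Δt · (6.46·3.94)/(6.46−3.94) ≈ 10.1002·Δt.
So d_A = 143.88, d_B = 269.59, d_C = 38.95 km.
Circle about each station: (x + 33.8)² + (y − 163.5)² = 143.88²; (x − 118.7)² + (y + 168.0)² = 269.59²; (x − 75.4)² + (y − 133.9)² = 38.95².
Subtracting the A equation from the B and C equations removes the quadratic terms:
305.0 x − 663.0 y = -37538.31
218.4 x − 59.2 y = 14924.03
Solving the 2×2 system: x ≈ 95.6, y ≈ 100.6 km.
Check against A (with the unrounded x, y): √((x + 33.8)²+(y − 163.5)²) = 143.88 ≈ 143.88 km. ✓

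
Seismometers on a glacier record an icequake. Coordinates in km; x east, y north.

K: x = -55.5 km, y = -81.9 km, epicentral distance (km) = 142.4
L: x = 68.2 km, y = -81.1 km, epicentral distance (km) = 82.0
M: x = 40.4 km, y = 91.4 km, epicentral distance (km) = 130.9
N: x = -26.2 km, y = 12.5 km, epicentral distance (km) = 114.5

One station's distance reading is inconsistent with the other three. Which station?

Solve using three stations at a time. Using K, M, N (subtract circle equations pairwise → linear system) gives (x, y) ≈ (78.4, -33.8).
Distances from that point to each station vs reported:
  K: calculated 142.3 vs reported 142.4 → residual 0.1 km
  L: calculated 48.4 vs reported 82.0 → residual 33.6 km
  M: calculated 130.8 vs reported 130.9 → residual 0.1 km
  N: calculated 114.4 vs reported 114.5 → residual 0.1 km
K, M, N are mutually consistent (residuals ≈ 0); L is off by 33.6 km.

L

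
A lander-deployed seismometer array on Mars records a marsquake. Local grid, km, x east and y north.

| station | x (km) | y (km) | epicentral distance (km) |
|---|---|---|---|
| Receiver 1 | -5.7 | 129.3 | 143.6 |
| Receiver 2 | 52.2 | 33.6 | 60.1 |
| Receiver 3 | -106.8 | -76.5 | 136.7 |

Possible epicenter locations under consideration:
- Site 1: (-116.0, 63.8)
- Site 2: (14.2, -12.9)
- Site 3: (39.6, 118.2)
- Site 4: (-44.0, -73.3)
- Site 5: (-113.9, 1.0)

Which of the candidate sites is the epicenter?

For each candidate, compare |candidate − station| to the reported distance:
Site 1: residuals Receiver 1 15.3, Receiver 2 110.8, Receiver 3 3.9 → max 110.8 km
Site 2: residuals Receiver 1 0.0, Receiver 2 0.0, Receiver 3 0.0 → max 0.0 km
Site 3: residuals Receiver 1 97.0, Receiver 2 25.4, Receiver 3 106.9 → max 106.9 km
Site 4: residuals Receiver 1 62.6, Receiver 2 83.7, Receiver 3 73.8 → max 83.7 km
Site 5: residuals Receiver 1 24.2, Receiver 2 109.2, Receiver 3 58.9 → max 109.2 km
Only Site 2 has all residuals ≈ 0.

Site 2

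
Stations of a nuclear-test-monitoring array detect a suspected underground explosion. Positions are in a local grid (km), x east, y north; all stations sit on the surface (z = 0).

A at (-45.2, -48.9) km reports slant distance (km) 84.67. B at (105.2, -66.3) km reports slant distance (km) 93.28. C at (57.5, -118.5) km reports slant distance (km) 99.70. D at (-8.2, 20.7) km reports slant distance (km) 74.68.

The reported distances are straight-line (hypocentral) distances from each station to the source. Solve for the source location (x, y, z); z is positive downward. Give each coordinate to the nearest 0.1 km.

Each station gives a sphere (x−x_i)² + (y−y_i)² + z² = d_i² (stations at z=0).
Subtracting the A sphere from B and C: z² cancels, leaving linear equations in x and y:
300.8 x − 34.8 y = 9496.33
205.4 x − 139.2 y = 10143.17
Solving: x ≈ 27.904, y ≈ -31.694 km (keep extra digits for the depth step; rounded: 27.9, -31.7).
Then from the A sphere: z² = 84.67² − (x + 45.2)² − (y + 48.9)² with x = 27.904, y = -31.694, so z ≈ 39.099 ≈ 39.1 km.
Check against D (with the unrounded solution): distance 74.68 ≈ 74.68 km. ✓

x ≈ 27.9 km, y ≈ -31.7 km, depth ≈ 39.1 km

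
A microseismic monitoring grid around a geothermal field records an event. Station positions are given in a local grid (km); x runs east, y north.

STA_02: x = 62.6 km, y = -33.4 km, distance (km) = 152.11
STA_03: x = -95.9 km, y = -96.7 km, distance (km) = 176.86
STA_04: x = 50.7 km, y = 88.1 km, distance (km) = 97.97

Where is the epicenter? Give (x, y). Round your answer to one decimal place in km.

Circle about each station: (x − 62.6)² + (y + 33.4)² = 152.11²; (x + 95.9)² + (y + 96.7)² = 176.86²; (x − 50.7)² + (y − 88.1)² = 97.97².
Subtracting the STA_02 equation from the STA_03 and STA_04 equations removes the quadratic terms:
-317.0 x − 126.6 y = 5371.37
-23.8 x + 243.0 y = 18837.11
Solving the 2×2 system: x ≈ -46.1, y ≈ 73.0 km.

(-46.1, 73.0)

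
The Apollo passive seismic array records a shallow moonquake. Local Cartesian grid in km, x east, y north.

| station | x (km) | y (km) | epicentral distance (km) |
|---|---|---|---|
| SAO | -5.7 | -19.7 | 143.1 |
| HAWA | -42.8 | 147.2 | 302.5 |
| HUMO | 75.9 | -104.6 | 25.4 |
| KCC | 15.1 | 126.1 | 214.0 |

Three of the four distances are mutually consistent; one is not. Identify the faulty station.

Solve using three stations at a time. Using SAO, HAWA, HUMO (subtract circle equations pairwise → linear system) gives (x, y) ≈ (93.4, -122.9).
Distances from that point to each station vs reported:
  SAO: calculated 143.1 vs reported 143.1 → residual 0.0 km
  HAWA: calculated 302.5 vs reported 302.5 → residual 0.0 km
  HUMO: calculated 25.3 vs reported 25.4 → residual 0.1 km
  KCC: calculated 261.0 vs reported 214.0 → residual 47.0 km
SAO, HAWA, HUMO are mutually consistent (residuals ≈ 0); KCC is off by 47.0 km.

KCC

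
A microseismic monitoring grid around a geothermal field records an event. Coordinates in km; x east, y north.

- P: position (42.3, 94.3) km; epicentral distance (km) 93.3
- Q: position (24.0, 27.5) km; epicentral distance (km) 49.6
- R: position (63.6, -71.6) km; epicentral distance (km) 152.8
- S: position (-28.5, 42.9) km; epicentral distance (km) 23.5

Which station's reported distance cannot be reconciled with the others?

P

Solve using three stations at a time. Using Q, R, S (subtract circle equations pairwise → linear system) gives (x, y) ≈ (-13.0, 60.7).
Distances from that point to each station vs reported:
  P: calculated 64.7 vs reported 93.3 → residual 28.6 km
  Q: calculated 49.6 vs reported 49.6 → residual 0.0 km
  R: calculated 152.8 vs reported 152.8 → residual 0.0 km
  S: calculated 23.6 vs reported 23.5 → residual 0.1 km
Q, R, S are mutually consistent (residuals ≈ 0); P is off by 28.6 km.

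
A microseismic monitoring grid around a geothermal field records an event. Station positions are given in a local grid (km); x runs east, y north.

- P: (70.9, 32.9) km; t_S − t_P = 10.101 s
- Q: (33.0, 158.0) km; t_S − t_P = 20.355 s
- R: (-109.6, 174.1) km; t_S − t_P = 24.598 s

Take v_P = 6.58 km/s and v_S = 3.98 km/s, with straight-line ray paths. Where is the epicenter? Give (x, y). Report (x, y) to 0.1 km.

5.7 km east, -45.2 km north

Distance from S−P lag: d = Δt · v_P v_S / (v_P − v_S) = Δt · (6.58·3.98)/(6.58−3.98) ≈ 10.0725·Δt.
So d_P = 101.74, d_Q = 205.02, d_R = 247.76 km.
Circle about each station: (x − 70.9)² + (y − 32.9)² = 101.74²; (x − 33.0)² + (y − 158.0)² = 205.02²; (x + 109.6)² + (y − 174.1)² = 247.76².
Subtracting the P equation from the Q and R equations removes the quadratic terms:
-75.8 x + 250.2 y = -11738.39
-361.0 x + 282.4 y = -14820.24
Solving the 2×2 system: x ≈ 5.7, y ≈ -45.2 km.
Check against P (with the unrounded x, y): √((x − 70.9)²+(y − 32.9)²) = 101.73 ≈ 101.74 km. ✓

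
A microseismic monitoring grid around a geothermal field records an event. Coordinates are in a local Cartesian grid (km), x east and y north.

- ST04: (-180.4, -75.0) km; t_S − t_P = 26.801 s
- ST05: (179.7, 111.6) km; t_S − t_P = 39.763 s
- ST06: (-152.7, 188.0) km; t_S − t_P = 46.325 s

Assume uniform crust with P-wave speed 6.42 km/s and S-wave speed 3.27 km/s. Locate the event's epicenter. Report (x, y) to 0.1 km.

Distance from S−P lag: d = Δt · v_P v_S / (v_P − v_S) = Δt · (6.42·3.27)/(6.42−3.27) ≈ 6.6646·Δt.
So d_ST04 = 178.62, d_ST05 = 265.00, d_ST06 = 308.74 km.
Circle about each station: (x + 180.4)² + (y + 75.0)² = 178.62²; (x − 179.7)² + (y − 111.6)² = 265.00²; (x + 152.7)² + (y − 188.0)² = 308.74².
Subtracting the ST04 equation from the ST05 and ST06 equations removes the quadratic terms:
720.2 x + 373.2 y = -31742.41
55.4 x + 526.0 y = -42923.15
Solving the 2×2 system: x ≈ -1.9, y ≈ -81.4 km.

x ≈ -1.9 km, y ≈ -81.4 km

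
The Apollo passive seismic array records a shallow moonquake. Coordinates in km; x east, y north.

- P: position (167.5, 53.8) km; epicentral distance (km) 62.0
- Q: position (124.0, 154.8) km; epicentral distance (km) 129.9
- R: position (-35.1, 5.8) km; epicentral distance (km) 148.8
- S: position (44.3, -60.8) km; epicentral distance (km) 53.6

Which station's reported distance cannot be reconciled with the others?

S

Solve using three stations at a time. Using P, Q, R (subtract circle equations pairwise → linear system) gives (x, y) ≈ (112.4, 25.4).
Distances from that point to each station vs reported:
  P: calculated 62.0 vs reported 62.0 → residual 0.0 km
  Q: calculated 129.9 vs reported 129.9 → residual 0.0 km
  R: calculated 148.8 vs reported 148.8 → residual 0.0 km
  S: calculated 109.9 vs reported 53.6 → residual 56.3 km
P, Q, R are mutually consistent (residuals ≈ 0); S is off by 56.3 km.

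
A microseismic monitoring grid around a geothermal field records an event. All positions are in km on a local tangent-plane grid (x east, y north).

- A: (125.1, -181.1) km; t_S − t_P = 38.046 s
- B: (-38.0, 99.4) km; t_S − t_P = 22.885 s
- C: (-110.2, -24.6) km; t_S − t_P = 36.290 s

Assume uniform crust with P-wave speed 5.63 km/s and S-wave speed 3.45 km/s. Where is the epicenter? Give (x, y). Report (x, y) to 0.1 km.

x ≈ 157.8 km, y ≈ 156.3 km

Distance from S−P lag: d = Δt · v_P v_S / (v_P − v_S) = Δt · (5.63·3.45)/(5.63−3.45) ≈ 8.9099·Δt.
So d_A = 338.98, d_B = 203.90, d_C = 323.34 km.
Circle about each station: (x − 125.1)² + (y + 181.1)² = 338.98²; (x + 38.0)² + (y − 99.4)² = 203.90²; (x + 110.2)² + (y + 24.6)² = 323.34².
Subtracting the A equation from the B and C equations removes the quadratic terms:
-326.2 x + 561.0 y = 36209.37
-470.6 x + 313.0 y = -25339.34
Solving the 2×2 system: x ≈ 157.8, y ≈ 156.3 km.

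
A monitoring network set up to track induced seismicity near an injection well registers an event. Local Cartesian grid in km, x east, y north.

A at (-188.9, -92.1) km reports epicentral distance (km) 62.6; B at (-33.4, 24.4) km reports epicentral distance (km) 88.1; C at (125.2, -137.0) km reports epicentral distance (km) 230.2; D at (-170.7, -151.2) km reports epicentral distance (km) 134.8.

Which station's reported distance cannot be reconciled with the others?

Solve using three stations at a time. Using B, C, D (subtract circle equations pairwise → linear system) gives (x, y) ≈ (-86.3, -46.1).
Distances from that point to each station vs reported:
  A: calculated 112.5 vs reported 62.6 → residual 49.9 km
  B: calculated 88.1 vs reported 88.1 → residual 0.0 km
  C: calculated 230.2 vs reported 230.2 → residual 0.0 km
  D: calculated 134.8 vs reported 134.8 → residual 0.0 km
B, C, D are mutually consistent (residuals ≈ 0); A is off by 49.9 km.

A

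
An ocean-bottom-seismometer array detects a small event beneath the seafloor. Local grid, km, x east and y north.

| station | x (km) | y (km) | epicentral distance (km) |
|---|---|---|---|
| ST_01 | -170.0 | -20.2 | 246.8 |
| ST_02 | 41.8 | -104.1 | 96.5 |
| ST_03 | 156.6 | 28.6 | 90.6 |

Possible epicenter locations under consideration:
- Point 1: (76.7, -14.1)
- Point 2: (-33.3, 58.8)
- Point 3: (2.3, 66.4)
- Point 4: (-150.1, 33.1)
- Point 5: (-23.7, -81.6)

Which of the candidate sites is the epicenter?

For each candidate, compare |candidate − station| to the reported distance:
Point 1: residuals ST_01 0.0, ST_02 0.0, ST_03 0.0 → max 0.0 km
Point 2: residuals ST_01 88.9, ST_02 82.9, ST_03 101.7 → max 101.7 km
Point 3: residuals ST_01 54.0, ST_02 78.5, ST_03 68.3 → max 78.5 km
Point 4: residuals ST_01 189.9, ST_02 139.4, ST_03 216.1 → max 216.1 km
Point 5: residuals ST_01 88.1, ST_02 27.2, ST_03 120.7 → max 120.7 km
Only Point 1 has all residuals ≈ 0.

Point 1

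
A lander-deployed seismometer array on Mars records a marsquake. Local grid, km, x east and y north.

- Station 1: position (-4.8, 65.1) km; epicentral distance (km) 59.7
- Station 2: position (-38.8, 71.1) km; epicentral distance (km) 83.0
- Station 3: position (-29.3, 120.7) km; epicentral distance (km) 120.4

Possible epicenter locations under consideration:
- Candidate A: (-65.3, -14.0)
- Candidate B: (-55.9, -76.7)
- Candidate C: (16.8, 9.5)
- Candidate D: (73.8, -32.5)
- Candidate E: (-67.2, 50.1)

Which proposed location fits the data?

For each candidate, compare |candidate − station| to the reported distance:
Candidate A: residuals Station 1 39.9, Station 2 6.1, Station 3 19.0 → max 39.9 km
Candidate B: residuals Station 1 91.0, Station 2 65.8, Station 3 78.8 → max 91.0 km
Candidate C: residuals Station 1 0.1, Station 2 0.0, Station 3 0.0 → max 0.1 km
Candidate D: residuals Station 1 65.6, Station 2 70.0, Station 3 64.3 → max 70.0 km
Candidate E: residuals Station 1 4.5, Station 2 47.7, Station 3 40.3 → max 47.7 km
Only Candidate C has all residuals ≈ 0.

Candidate C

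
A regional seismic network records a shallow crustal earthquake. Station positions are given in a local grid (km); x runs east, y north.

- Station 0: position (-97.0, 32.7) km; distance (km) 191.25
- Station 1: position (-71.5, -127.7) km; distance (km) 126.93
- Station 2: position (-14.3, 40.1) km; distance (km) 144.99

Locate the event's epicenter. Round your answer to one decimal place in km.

Circle about each station: (x + 97.0)² + (y − 32.7)² = 191.25²; (x + 71.5)² + (y + 127.7)² = 126.93²; (x + 14.3)² + (y − 40.1)² = 144.99².
Subtracting the Station 0 equation from the Station 1 and Station 2 equations removes the quadratic terms:
51.0 x − 320.8 y = 31406.59
165.4 x + 14.8 y = 6888.67
Solving the 2×2 system: x ≈ 49.7, y ≈ -90.0 km.

(49.7, -90.0)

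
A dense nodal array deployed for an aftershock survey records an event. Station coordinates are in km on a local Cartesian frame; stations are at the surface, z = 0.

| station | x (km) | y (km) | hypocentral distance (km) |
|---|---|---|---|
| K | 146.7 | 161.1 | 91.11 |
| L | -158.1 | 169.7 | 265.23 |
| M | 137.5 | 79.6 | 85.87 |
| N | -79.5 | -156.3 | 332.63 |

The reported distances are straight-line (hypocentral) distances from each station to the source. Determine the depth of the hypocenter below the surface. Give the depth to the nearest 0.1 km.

Each station gives a sphere (x−x_i)² + (y−y_i)² + z² = d_i² (stations at z=0).
Subtracting the K sphere from L and M: z² cancels, leaving linear equations in x and y:
-609.6 x + 17.2 y = -55726.32
-18.4 x − 163.0 y = -21304.31
Solving: x ≈ 94.800, y ≈ 120.000 km (keep extra digits for the depth step; rounded: 94.8, 120.0).
Then from the K sphere: z² = 91.11² − (x − 146.7)² − (y − 161.1)² with x = 94.800, y = 120.000, so z ≈ 62.596 ≈ 62.6 km.

62.6 km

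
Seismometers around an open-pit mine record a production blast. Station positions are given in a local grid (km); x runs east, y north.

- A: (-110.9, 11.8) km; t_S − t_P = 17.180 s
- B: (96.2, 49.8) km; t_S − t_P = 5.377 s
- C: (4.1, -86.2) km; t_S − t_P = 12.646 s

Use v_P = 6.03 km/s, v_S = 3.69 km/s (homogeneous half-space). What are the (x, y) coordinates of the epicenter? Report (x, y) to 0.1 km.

52.0 km east, 24.1 km north

Distance from S−P lag: d = Δt · v_P v_S / (v_P − v_S) = Δt · (6.03·3.69)/(6.03−3.69) ≈ 9.5088·Δt.
So d_A = 163.36, d_B = 51.13, d_C = 120.25 km.
Circle about each station: (x + 110.9)² + (y − 11.8)² = 163.36²; (x − 96.2)² + (y − 49.8)² = 51.13²; (x − 4.1)² + (y + 86.2)² = 120.25².
Subtracting the A equation from the B and C equations removes the quadratic terms:
414.2 x + 76.0 y = 23368.64
230.0 x − 196.0 y = 7235.63
Solving the 2×2 system: x ≈ 52.0, y ≈ 24.1 km.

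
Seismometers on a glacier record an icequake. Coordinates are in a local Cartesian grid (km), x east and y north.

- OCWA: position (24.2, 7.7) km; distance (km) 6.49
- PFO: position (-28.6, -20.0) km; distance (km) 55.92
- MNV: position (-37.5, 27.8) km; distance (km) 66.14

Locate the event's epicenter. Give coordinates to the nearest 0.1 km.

Circle about each station: (x − 24.2)² + (y − 7.7)² = 6.49²; (x + 28.6)² + (y + 20.0)² = 55.92²; (x + 37.5)² + (y − 27.8)² = 66.14².
Subtracting the OCWA equation from the PFO and MNV equations removes the quadratic terms:
-105.6 x − 55.4 y = -2511.90
-123.4 x + 40.2 y = -2798.22
Solving the 2×2 system: x ≈ 23.1, y ≈ 1.3 km.

x ≈ 23.1 km, y ≈ 1.3 km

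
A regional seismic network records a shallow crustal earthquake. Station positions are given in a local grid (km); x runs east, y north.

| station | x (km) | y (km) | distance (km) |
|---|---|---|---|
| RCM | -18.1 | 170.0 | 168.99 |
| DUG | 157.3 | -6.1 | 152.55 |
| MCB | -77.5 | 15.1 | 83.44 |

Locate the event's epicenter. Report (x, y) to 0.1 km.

Circle about each station: (x + 18.1)² + (y − 170.0)² = 168.99²; (x − 157.3)² + (y + 6.1)² = 152.55²; (x + 77.5)² + (y − 15.1)² = 83.44².
Subtracting the RCM equation from the DUG and MCB equations removes the quadratic terms:
350.8 x − 352.2 y = 839.01
-118.8 x − 309.8 y = -1397.96
Solving the 2×2 system: x ≈ 5.0, y ≈ 2.6 km.

(5.0, 2.6)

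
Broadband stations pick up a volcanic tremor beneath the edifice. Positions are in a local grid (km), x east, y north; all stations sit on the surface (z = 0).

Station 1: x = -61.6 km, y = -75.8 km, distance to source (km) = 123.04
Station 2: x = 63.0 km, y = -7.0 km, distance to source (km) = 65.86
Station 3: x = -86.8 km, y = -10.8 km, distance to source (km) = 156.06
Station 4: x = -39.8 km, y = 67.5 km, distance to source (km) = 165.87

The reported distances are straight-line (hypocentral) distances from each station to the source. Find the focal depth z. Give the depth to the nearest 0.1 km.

Each station gives a sphere (x−x_i)² + (y−y_i)² + z² = d_i² (stations at z=0).
Subtracting the Station 1 sphere from Station 2 and Station 3: z² cancels, leaving linear equations in x and y:
249.2 x + 137.6 y = 5279.10
-50.4 x + 130.0 y = -11105.20
Solving: x ≈ 56.301, y ≈ -63.597 km (keep extra digits for the depth step; rounded: 56.3, -63.6).
Then from the Station 1 sphere: z² = 123.04² − (x + 61.6)² − (y + 75.8)² with x = 56.301, y = -63.597, so z ≈ 33.004 ≈ 33.0 km.
Check against Station 4 (with the unrounded solution): distance 165.87 ≈ 165.87 km. ✓

z ≈ 33.0 km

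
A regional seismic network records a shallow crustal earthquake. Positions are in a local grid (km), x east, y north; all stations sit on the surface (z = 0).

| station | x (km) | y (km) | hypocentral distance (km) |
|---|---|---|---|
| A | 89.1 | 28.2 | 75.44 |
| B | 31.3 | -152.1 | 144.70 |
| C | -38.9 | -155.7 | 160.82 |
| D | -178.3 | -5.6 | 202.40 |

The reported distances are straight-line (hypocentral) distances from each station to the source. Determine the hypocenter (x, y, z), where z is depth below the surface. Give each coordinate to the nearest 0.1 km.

x ≈ 23.8 km, y ≈ -8.0 km, depth ≈ 10.8 km

Each station gives a sphere (x−x_i)² + (y−y_i)² + z² = d_i² (stations at z=0).
Subtracting the A sphere from B and C: z² cancels, leaving linear equations in x and y:
-115.6 x − 360.6 y = 133.15
-256.0 x − 367.8 y = -3150.23
Solving: x ≈ 23.796, y ≈ -7.998 km (keep extra digits for the depth step; rounded: 23.8, -8.0).
Then from the A sphere: z² = 75.44² − (x − 89.1)² − (y − 28.2)² with x = 23.796, y = -7.998, so z ≈ 10.784 ≈ 10.8 km.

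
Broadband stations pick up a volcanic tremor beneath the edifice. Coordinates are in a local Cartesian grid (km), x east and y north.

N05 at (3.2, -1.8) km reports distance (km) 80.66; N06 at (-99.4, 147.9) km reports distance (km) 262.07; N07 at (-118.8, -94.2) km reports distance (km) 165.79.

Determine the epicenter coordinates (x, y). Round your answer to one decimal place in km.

Circle about each station: (x − 3.2)² + (y + 1.8)² = 80.66²; (x + 99.4)² + (y − 147.9)² = 262.07²; (x + 118.8)² + (y + 94.2)² = 165.79².
Subtracting pairs of circle equations eliminates x²+y² and gives linear equations (the radical axes):
-205.2 x + 299.4 y = -30433.36
-244.0 x − 184.8 y = 1993.31
Solving the 2×2 system: x ≈ 45.3, y ≈ -70.6 km.

(45.3, -70.6)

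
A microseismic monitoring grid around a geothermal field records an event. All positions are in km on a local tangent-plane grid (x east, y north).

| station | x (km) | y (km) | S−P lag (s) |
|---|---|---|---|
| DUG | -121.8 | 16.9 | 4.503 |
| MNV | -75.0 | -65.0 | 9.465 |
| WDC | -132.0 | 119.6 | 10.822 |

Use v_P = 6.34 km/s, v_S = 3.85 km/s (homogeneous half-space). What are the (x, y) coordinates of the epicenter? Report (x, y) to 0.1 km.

Distance from S−P lag: d = Δt · v_P v_S / (v_P − v_S) = Δt · (6.34·3.85)/(6.34−3.85) ≈ 9.8028·Δt.
So d_DUG = 44.14, d_MNV = 92.78, d_WDC = 106.09 km.
Circle about each station: (x + 121.8)² + (y − 16.9)² = 44.14²; (x + 75.0)² + (y + 65.0)² = 92.78²; (x + 132.0)² + (y − 119.6)² = 106.09².
Subtracting the DUG equation from the MNV and WDC equations removes the quadratic terms:
93.6 x − 163.8 y = -11930.64
-20.4 x + 205.4 y = 7300.56
Solving the 2×2 system: x ≈ -79.0, y ≈ 27.7 km.

(-79.0, 27.7)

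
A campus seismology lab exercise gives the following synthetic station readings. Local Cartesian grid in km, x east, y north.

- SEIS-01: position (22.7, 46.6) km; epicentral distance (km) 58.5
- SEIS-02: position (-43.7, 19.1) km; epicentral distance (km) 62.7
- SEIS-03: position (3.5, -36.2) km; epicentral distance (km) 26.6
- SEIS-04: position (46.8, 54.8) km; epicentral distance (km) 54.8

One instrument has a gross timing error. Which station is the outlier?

SEIS-04

Solve using three stations at a time. Using SEIS-01, SEIS-02, SEIS-03 (subtract circle equations pairwise → linear system) gives (x, y) ≈ (11.4, -10.8).
Distances from that point to each station vs reported:
  SEIS-01: calculated 58.5 vs reported 58.5 → residual 0.0 km
  SEIS-02: calculated 62.7 vs reported 62.7 → residual 0.0 km
  SEIS-03: calculated 26.6 vs reported 26.6 → residual 0.0 km
  SEIS-04: calculated 74.5 vs reported 54.8 → residual 19.7 km
SEIS-01, SEIS-02, SEIS-03 are mutually consistent (residuals ≈ 0); SEIS-04 is off by 19.7 km.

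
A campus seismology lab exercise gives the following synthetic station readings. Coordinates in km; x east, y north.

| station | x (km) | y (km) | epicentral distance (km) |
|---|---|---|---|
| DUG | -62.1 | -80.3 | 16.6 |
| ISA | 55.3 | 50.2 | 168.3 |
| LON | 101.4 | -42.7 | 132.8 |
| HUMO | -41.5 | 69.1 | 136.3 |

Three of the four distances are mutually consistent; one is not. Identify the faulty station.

LON

Solve using three stations at a time. Using DUG, ISA, HUMO (subtract circle equations pairwise → linear system) gives (x, y) ≈ (-67.7, -64.7).
Distances from that point to each station vs reported:
  DUG: calculated 16.6 vs reported 16.6 → residual 0.0 km
  ISA: calculated 168.3 vs reported 168.3 → residual 0.0 km
  LON: calculated 170.5 vs reported 132.8 → residual 37.7 km
  HUMO: calculated 136.3 vs reported 136.3 → residual 0.0 km
DUG, ISA, HUMO are mutually consistent (residuals ≈ 0); LON is off by 37.7 km.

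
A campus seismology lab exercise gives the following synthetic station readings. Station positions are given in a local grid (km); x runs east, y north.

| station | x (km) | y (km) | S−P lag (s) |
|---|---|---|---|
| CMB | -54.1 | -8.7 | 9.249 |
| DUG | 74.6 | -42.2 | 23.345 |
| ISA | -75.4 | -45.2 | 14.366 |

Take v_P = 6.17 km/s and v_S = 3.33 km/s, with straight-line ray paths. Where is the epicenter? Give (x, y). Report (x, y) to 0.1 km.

(-61.5, 57.8)

Distance from S−P lag: d = Δt · v_P v_S / (v_P − v_S) = Δt · (6.17·3.33)/(6.17−3.33) ≈ 7.2345·Δt.
So d_CMB = 66.91, d_DUG = 168.89, d_ISA = 103.93 km.
Circle about each station: (x + 54.1)² + (y + 8.7)² = 66.91²; (x − 74.6)² + (y + 42.2)² = 168.89²; (x + 75.4)² + (y + 45.2)² = 103.93².
Subtracting the CMB equation from the DUG and ISA equations removes the quadratic terms:
257.4 x − 67.0 y = -19703.38
-42.6 x − 73.0 y = -1598.80
Solving the 2×2 system: x ≈ -61.5, y ≈ 57.8 km.
Check against CMB (with the unrounded x, y): √((x + 54.1)²+(y + 8.7)²) = 66.90 ≈ 66.91 km. ✓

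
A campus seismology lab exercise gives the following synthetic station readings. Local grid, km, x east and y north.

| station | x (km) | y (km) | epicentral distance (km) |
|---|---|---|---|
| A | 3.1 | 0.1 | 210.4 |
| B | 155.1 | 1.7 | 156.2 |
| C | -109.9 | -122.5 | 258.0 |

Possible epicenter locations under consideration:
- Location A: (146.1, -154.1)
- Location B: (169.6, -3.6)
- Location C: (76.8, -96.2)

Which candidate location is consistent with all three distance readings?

For each candidate, compare |candidate − station| to the reported distance:
Location A: residuals A 0.1, B 0.1, C 0.1 → max 0.1 km
Location B: residuals A 43.9, B 140.8, C 45.7 → max 140.8 km
Location C: residuals A 89.1, B 30.8, C 69.5 → max 89.1 km
Only Location A has all residuals ≈ 0.

Location A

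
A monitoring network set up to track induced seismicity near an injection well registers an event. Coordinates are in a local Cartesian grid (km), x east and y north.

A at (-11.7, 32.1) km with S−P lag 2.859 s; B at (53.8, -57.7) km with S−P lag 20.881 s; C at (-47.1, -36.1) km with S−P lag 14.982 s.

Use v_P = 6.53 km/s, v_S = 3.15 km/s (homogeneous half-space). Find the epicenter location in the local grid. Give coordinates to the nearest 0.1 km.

x ≈ -14.9 km, y ≈ 49.2 km

Distance from S−P lag: d = Δt · v_P v_S / (v_P − v_S) = Δt · (6.53·3.15)/(6.53−3.15) ≈ 6.0857·Δt.
So d_A = 17.40, d_B = 127.07, d_C = 91.18 km.
Circle about each station: (x + 11.7)² + (y − 32.1)² = 17.40²; (x − 53.8)² + (y + 57.7)² = 127.07²; (x + 47.1)² + (y + 36.1)² = 91.18².
Subtracting the A equation from the B and C equations removes the quadratic terms:
131.0 x − 179.6 y = -10787.59
-70.8 x − 136.4 y = -5656.71
Solving the 2×2 system: x ≈ -14.9, y ≈ 49.2 km.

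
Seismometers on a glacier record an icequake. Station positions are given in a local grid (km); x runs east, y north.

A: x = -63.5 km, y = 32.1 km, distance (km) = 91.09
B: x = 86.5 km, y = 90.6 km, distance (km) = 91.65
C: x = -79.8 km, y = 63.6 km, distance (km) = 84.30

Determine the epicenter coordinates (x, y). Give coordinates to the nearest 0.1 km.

Circle about each station: (x + 63.5)² + (y − 32.1)² = 91.09²; (x − 86.5)² + (y − 90.6)² = 91.65²; (x + 79.8)² + (y − 63.6)² = 84.30².
Subtracting pairs of circle equations eliminates x²+y² and gives linear equations (the radical axes):
300.0 x + 117.0 y = 10525.62
-32.6 x + 63.0 y = 6541.24
Solving the 2×2 system: x ≈ -4.5, y ≈ 101.5 km.

x ≈ -4.5 km, y ≈ 101.5 km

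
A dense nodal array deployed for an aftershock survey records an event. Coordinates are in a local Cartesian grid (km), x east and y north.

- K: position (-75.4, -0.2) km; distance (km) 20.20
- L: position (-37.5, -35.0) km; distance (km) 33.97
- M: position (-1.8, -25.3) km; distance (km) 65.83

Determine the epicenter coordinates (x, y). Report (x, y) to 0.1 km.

Circle about each station: (x + 75.4)² + (y + 0.2)² = 20.20²; (x + 37.5)² + (y + 35.0)² = 33.97²; (x + 1.8)² + (y + 25.3)² = 65.83².
Subtracting the K equation from the L and M equations removes the quadratic terms:
75.8 x − 69.6 y = -3799.87
147.2 x − 50.2 y = -8967.42
Solving the 2×2 system: x ≈ -67.3, y ≈ -18.7 km.

-67.3 km east, -18.7 km north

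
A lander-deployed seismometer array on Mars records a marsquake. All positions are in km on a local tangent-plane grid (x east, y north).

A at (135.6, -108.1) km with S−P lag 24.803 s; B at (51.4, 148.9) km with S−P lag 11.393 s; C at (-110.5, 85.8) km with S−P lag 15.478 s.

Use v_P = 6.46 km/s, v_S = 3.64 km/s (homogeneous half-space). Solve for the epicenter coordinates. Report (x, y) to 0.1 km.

16.1 km east, 60.7 km north

Distance from S−P lag: d = Δt · v_P v_S / (v_P − v_S) = Δt · (6.46·3.64)/(6.46−3.64) ≈ 8.3384·Δt.
So d_A = 206.82, d_B = 95.00, d_C = 129.06 km.
Circle about each station: (x − 135.6)² + (y + 108.1)² = 206.82²; (x − 51.4)² + (y − 148.9)² = 95.00²; (x + 110.5)² + (y − 85.8)² = 129.06².
Subtracting the A equation from the B and C equations removes the quadratic terms:
-168.4 x + 514.0 y = 28489.71
-492.2 x + 387.8 y = 15616.95
Solving the 2×2 system: x ≈ 16.1, y ≈ 60.7 km.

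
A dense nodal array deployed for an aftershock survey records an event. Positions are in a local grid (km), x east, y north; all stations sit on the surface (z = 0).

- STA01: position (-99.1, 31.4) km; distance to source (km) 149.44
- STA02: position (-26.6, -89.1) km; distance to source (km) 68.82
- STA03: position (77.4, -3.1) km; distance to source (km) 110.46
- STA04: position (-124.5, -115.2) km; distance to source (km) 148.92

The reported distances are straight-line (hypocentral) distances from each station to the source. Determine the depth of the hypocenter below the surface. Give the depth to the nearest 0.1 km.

z ≈ 56.1 km

Each station gives a sphere (x−x_i)² + (y−y_i)² + z² = d_i² (stations at z=0).
Subtracting the STA01 sphere from STA02 and STA03: z² cancels, leaving linear equations in x and y:
145.0 x − 241.0 y = 15435.72
353.0 x − 69.0 y = 5324.50
Solving: x ≈ 2.906, y ≈ -62.300 km (keep extra digits for the depth step; rounded: 2.9, -62.3).
Then from the STA01 sphere: z² = 149.44² − (x + 99.1)² − (y − 31.4)² with x = 2.906, y = -62.300, so z ≈ 56.102 ≈ 56.1 km.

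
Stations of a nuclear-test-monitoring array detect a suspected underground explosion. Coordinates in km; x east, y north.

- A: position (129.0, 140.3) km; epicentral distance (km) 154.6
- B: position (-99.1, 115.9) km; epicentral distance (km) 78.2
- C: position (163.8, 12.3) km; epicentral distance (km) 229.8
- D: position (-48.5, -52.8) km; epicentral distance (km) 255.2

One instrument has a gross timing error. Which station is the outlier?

D

Solve using three stations at a time. Using A, B, C (subtract circle equations pairwise → linear system) gives (x, y) ≈ (-25.6, 142.5).
Distances from that point to each station vs reported:
  A: calculated 154.6 vs reported 154.6 → residual 0.0 km
  B: calculated 78.2 vs reported 78.2 → residual 0.0 km
  C: calculated 229.8 vs reported 229.8 → residual 0.0 km
  D: calculated 196.6 vs reported 255.2 → residual 58.6 km
A, B, C are mutually consistent (residuals ≈ 0); D is off by 58.6 km.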